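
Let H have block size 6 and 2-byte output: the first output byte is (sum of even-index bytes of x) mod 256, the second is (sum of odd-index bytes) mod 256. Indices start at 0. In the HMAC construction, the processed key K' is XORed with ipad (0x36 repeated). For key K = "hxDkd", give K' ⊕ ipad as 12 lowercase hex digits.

Key "hxDkd" = 68 78 44 6b 64 is 5 bytes ≤ B = 6; zero-pad to 6 bytes: K' = 68 78 44 6b 64 00.
XOR each byte with 0x36: 68⊕36=5e, 78⊕36=4e, 44⊕36=72, 6b⊕36=5d, 64⊕36=52, 00⊕36=36.

5e4e725d5236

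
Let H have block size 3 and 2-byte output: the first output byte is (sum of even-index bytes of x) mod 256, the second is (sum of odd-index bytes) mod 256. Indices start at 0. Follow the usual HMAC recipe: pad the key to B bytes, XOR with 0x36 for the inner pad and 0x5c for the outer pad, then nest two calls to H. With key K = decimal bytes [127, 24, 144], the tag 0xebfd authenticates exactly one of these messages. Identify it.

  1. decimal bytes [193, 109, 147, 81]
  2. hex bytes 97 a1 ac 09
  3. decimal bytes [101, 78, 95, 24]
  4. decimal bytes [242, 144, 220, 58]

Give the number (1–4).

Key decimal bytes [127, 24, 144] = 7f 18 90 is exactly B = 3 bytes: K' = 7f 18 90.
K' ⊕ ipad = 49 2e a6; K' ⊕ opad = 23 44 cc.
m1: inner = H(49 2e a6 c1 6d 93 51) = ad 82; tag = H(23 44 cc ad 82) = 71f1
m2: inner = H(49 2e a6 97 a1 ac 09) = 99 71; tag = H(23 44 cc 99 71) = 60dd
m3: inner = H(49 2e a6 65 4e 5f 18) = 55 f2; tag = H(23 44 cc 55 f2) = e199
m4: inner = H(49 2e a6 f2 90 dc 3a) = b9 fc; tag = H(23 44 cc b9 fc) = ebfd ← matches

4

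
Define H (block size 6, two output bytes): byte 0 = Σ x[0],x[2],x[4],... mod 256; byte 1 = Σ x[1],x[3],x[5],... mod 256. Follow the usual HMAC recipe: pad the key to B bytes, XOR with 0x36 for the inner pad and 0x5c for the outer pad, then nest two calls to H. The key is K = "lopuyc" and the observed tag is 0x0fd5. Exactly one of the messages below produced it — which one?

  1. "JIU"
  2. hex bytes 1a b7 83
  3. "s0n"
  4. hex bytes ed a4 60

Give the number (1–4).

Key "lopuyc" = 6c 6f 70 75 79 63 is exactly B = 6 bytes: K' = 6c 6f 70 75 79 63.
K' ⊕ ipad = 5a 59 46 43 4f 55; K' ⊕ opad = 30 33 2c 29 25 3f.
m1: inner = H(5a 59 46 43 4f 55 4a 49 55) = 8e 3a; tag = H(30 33 2c 29 25 3f 8e 3a) = 0fd5 ← matches
m2: inner = H(5a 59 46 43 4f 55 1a b7 83) = 8c a8; tag = H(30 33 2c 29 25 3f 8c a8) = 0d43
m3: inner = H(5a 59 46 43 4f 55 73 30 6e) = d0 21; tag = H(30 33 2c 29 25 3f d0 21) = 51bc
m4: inner = H(5a 59 46 43 4f 55 ed a4 60) = 3c 95; tag = H(30 33 2c 29 25 3f 3c 95) = bd30

1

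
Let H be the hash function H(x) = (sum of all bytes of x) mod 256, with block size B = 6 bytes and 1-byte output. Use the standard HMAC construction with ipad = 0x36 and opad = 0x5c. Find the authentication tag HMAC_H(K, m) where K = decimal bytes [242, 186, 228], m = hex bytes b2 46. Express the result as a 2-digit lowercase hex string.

Key decimal bytes [242, 186, 228] = f2 ba e4 is 3 bytes ≤ B = 6; zero-pad to 6 bytes: K' = f2 ba e4 00 00 00.
K' ⊕ ipad = c4 8c d2 36 36 36.  K' ⊕ opad = ae e6 b8 5c 5c 5c.
Inner input = (K'⊕ipad) ∥ m = c4 8c d2 36 36 36 ∥ b2 46.
Inner hash: sum = 196+140+210+54+54+54+178+70 = 956; mod 256 = 188 → bc.
Outer input = (K'⊕opad) ∥ inner = ae e6 b8 5c 5c 5c ∥ bc.
Outer hash (tag): sum = 174+230+184+92+92+92+188 = 1052; mod 256 = 28 → 1c.

1c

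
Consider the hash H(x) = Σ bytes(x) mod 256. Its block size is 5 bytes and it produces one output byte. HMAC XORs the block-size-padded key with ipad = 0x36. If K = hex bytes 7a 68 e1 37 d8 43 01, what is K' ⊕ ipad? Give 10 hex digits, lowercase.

Key hex bytes 7a 68 e1 37 d8 43 01 is 7 bytes > B = 5, so hash it first: H(key) = 16, then zero-pad to 5 bytes: K' = 16 00 00 00 00.
XOR each byte with 0x36: 16⊕36=20, 00⊕36=36, 00⊕36=36, 00⊕36=36, 00⊕36=36.

2036363636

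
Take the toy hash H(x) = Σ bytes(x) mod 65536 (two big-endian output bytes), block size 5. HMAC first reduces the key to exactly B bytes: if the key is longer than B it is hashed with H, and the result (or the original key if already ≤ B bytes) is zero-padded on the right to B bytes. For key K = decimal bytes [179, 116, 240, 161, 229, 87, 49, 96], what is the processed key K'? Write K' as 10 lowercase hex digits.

0485000000

|K| = 8 > B = 5, so first hash the key.
H(K): sum = 179+116+240+161+229+87+49+96 = 1157 → 04 85.
Zero-pad H(K) = 04 85 to 5 bytes: K' = 04 85 00 00 00.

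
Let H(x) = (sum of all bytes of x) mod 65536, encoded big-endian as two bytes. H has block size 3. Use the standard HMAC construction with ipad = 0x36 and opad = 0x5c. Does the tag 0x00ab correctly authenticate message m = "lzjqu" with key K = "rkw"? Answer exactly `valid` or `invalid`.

Key "rkw" = 72 6b 77 is exactly B = 3 bytes: K' = 72 6b 77.
K' ⊕ ipad = 44 5d 41; K' ⊕ opad = 2e 37 2b.
Inner hash: sum = 68+93+65+108+122+106+113+117 = 792 → 03 18.
Outer hash (recomputed tag): sum = 46+55+43+3+24 = 171 → 00 ab.
Recomputed tag = 00ab; claimed = 00ab → match.

valid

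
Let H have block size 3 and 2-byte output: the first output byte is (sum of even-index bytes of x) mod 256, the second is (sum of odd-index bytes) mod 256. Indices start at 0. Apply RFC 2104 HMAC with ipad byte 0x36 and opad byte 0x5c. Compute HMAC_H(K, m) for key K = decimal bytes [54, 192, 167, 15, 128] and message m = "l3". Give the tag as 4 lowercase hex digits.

Key decimal bytes [54, 192, 167, 15, 128] = 36 c0 a7 0f 80 is 5 bytes > B = 3, so hash it first: H(key) = 5d cf, then zero-pad to 3 bytes: K' = 5d cf 00.
K' ⊕ ipad = 6b f9 36.  K' ⊕ opad = 01 93 5c.
Inner input = (K'⊕ipad) ∥ m = 6b f9 36 ∥ 6c 33.
Inner hash: even-index sum = 212 mod 256 = 212; odd-index sum = 357 mod 256 = 101 → d4 65.
Outer input = (K'⊕opad) ∥ inner = 01 93 5c ∥ d4 65.
Outer hash (tag): even-index sum = 194 mod 256 = 194; odd-index sum = 359 mod 256 = 103 → c2 67.

c267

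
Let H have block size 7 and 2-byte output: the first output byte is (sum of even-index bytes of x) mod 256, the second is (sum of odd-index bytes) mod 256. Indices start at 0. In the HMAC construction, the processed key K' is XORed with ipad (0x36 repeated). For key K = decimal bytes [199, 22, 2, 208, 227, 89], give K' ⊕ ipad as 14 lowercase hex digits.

Key decimal bytes [199, 22, 2, 208, 227, 89] = c7 16 02 d0 e3 59 is 6 bytes ≤ B = 7; zero-pad to 7 bytes: K' = c7 16 02 d0 e3 59 00.
XOR each byte with 0x36: c7⊕36=f1, 16⊕36=20, 02⊕36=34, d0⊕36=e6, e3⊕36=d5, 59⊕36=6f, 00⊕36=36.

f12034e6d56f36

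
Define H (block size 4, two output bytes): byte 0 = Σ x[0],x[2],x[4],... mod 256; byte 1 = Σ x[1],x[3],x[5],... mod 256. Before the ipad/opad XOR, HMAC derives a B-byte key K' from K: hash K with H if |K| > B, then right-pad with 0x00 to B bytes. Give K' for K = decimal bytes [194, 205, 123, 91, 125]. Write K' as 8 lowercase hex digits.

ba280000

|K| = 5 > B = 4, so first hash the key.
H(K): even-index sum = 442 mod 256 = 186; odd-index sum = 296 mod 256 = 40 → ba 28.
Zero-pad H(K) = ba 28 to 4 bytes: K' = ba 28 00 00.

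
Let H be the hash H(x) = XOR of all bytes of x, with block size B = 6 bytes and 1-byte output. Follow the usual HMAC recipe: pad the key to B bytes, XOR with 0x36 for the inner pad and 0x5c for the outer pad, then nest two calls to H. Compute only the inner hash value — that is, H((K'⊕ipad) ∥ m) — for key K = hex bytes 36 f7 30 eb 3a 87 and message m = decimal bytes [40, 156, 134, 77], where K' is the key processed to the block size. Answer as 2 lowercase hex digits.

d8

Key hex bytes 36 f7 30 eb 3a 87 is exactly B = 6 bytes: K' = 36 f7 30 eb 3a 87.
K' ⊕ ipad = 00 c1 06 dd 0c b1.
Inner input = 00 c1 06 dd 0c b1 ∥ 28 9c 86 4d.
Inner hash: XOR 00⊕c1⊕06⊕dd⊕0c⊕b1⊕28⊕9c⊕86⊕4d = d8.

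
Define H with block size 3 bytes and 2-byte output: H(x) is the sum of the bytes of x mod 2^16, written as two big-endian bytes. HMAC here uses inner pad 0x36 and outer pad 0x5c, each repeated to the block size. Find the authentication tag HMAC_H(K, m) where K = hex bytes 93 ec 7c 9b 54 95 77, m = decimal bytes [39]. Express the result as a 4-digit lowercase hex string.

Key hex bytes 93 ec 7c 9b 54 95 77 is 7 bytes > B = 3, so hash it first: H(key) = 03 f6, then zero-pad to 3 bytes: K' = 03 f6 00.
K' ⊕ ipad = 35 c0 36.  K' ⊕ opad = 5f aa 5c.
Inner input = (K'⊕ipad) ∥ m = 35 c0 36 ∥ 27.
Inner hash: sum = 53+192+54+39 = 338 → 01 52.
Outer input = (K'⊕opad) ∥ inner = 5f aa 5c ∥ 01 52.
Outer hash (tag): sum = 95+170+92+1+82 = 440 → 01 b8.

01b8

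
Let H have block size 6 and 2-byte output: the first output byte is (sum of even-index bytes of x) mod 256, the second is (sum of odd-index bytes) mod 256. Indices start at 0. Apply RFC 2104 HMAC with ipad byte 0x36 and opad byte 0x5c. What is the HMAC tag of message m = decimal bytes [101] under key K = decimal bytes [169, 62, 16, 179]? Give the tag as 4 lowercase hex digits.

fd70

Key decimal bytes [169, 62, 16, 179] = a9 3e 10 b3 is 4 bytes ≤ B = 6; zero-pad to 6 bytes: K' = a9 3e 10 b3 00 00.
K' ⊕ ipad = 9f 08 26 85 36 36.  K' ⊕ opad = f5 62 4c ef 5c 5c.
Inner input = (K'⊕ipad) ∥ m = 9f 08 26 85 36 36 ∥ 65.
Inner hash: even-index sum = 352 mod 256 = 96; odd-index sum = 195 mod 256 = 195 → 60 c3.
Outer input = (K'⊕opad) ∥ inner = f5 62 4c ef 5c 5c ∥ 60 c3.
Outer hash (tag): even-index sum = 509 mod 256 = 253; odd-index sum = 624 mod 256 = 112 → fd 70.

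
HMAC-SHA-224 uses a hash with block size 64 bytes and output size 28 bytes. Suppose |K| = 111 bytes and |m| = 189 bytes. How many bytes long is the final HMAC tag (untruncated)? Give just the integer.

The tag is one SHA-224 digest: 28 bytes.

28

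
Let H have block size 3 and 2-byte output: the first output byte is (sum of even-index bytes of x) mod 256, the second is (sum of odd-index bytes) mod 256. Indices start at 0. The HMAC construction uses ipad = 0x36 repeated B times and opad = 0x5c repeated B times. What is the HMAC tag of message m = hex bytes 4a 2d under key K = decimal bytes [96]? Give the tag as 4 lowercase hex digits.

1815

Key decimal bytes [96] = 60 is 1 byte ≤ B = 3; zero-pad to 3 bytes: K' = 60 00 00.
K' ⊕ ipad = 56 36 36.  K' ⊕ opad = 3c 5c 5c.
Inner input = (K'⊕ipad) ∥ m = 56 36 36 ∥ 4a 2d.
Inner hash: even-index sum = 185 mod 256 = 185; odd-index sum = 128 mod 256 = 128 → b9 80.
Outer input = (K'⊕opad) ∥ inner = 3c 5c 5c ∥ b9 80.
Outer hash (tag): even-index sum = 280 mod 256 = 24; odd-index sum = 277 mod 256 = 21 → 18 15.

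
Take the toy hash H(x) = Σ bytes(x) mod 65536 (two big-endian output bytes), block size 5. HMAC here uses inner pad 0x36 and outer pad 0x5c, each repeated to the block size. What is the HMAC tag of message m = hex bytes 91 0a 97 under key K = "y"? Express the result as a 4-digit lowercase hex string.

Key "y" = 79 is 1 byte ≤ B = 5; zero-pad to 5 bytes: K' = 79 00 00 00 00.
K' ⊕ ipad = 4f 36 36 36 36.  K' ⊕ opad = 25 5c 5c 5c 5c.
Inner input = (K'⊕ipad) ∥ m = 4f 36 36 36 36 ∥ 91 0a 97.
Inner hash: sum = 79+54+54+54+54+145+10+151 = 601 → 02 59.
Outer input = (K'⊕opad) ∥ inner = 25 5c 5c 5c 5c ∥ 02 59.
Outer hash (tag): sum = 37+92+92+92+92+2+89 = 496 → 01 f0.

01f0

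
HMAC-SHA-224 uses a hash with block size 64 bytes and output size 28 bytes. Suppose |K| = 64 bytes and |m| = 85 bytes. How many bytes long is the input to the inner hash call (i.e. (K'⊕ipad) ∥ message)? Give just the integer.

149

Key is 64 ≤ 64 bytes, zero-padded: |K'| = 64.
Inner input = (K'⊕ipad) ∥ m → 64 + 85 = 149 bytes.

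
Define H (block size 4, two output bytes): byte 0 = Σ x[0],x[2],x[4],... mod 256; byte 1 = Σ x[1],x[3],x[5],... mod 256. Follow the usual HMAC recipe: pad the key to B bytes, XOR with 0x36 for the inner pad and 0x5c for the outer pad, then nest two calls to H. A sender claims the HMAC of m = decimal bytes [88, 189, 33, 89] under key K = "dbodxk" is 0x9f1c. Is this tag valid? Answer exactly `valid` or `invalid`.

valid

Key "dbodxk" = 64 62 6f 64 78 6b is 6 bytes > B = 4, so hash it first: H(key) = 4b 31, then zero-pad to 4 bytes: K' = 4b 31 00 00.
K' ⊕ ipad = 7d 07 36 36; K' ⊕ opad = 17 6d 5c 5c.
Inner hash: even-index sum = 300 mod 256 = 44; odd-index sum = 339 mod 256 = 83 → 2c 53.
Outer hash (recomputed tag): even-index sum = 159 mod 256 = 159; odd-index sum = 284 mod 256 = 28 → 9f 1c.
Recomputed tag = 9f1c; claimed = 9f1c → match.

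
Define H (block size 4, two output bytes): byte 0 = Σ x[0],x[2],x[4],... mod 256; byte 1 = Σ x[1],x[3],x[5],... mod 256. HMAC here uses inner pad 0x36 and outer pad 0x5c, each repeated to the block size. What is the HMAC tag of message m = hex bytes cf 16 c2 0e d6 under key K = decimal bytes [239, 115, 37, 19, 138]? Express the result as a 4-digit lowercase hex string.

Key decimal bytes [239, 115, 37, 19, 138] = ef 73 25 13 8a is 5 bytes > B = 4, so hash it first: H(key) = 9e 86, then zero-pad to 4 bytes: K' = 9e 86 00 00.
K' ⊕ ipad = a8 b0 36 36.  K' ⊕ opad = c2 da 5c 5c.
Inner input = (K'⊕ipad) ∥ m = a8 b0 36 36 ∥ cf 16 c2 0e d6.
Inner hash: even-index sum = 837 mod 256 = 69; odd-index sum = 266 mod 256 = 10 → 45 0a.
Outer input = (K'⊕opad) ∥ inner = c2 da 5c 5c ∥ 45 0a.
Outer hash (tag): even-index sum = 355 mod 256 = 99; odd-index sum = 320 mod 256 = 64 → 63 40.

6340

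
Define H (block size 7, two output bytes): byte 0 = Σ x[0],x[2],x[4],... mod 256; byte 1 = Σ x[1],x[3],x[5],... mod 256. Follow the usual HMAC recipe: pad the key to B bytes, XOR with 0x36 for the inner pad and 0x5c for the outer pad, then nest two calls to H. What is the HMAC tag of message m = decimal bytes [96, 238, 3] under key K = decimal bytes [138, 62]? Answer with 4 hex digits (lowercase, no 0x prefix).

c166

Key decimal bytes [138, 62] = 8a 3e is 2 bytes ≤ B = 7; zero-pad to 7 bytes: K' = 8a 3e 00 00 00 00 00.
K' ⊕ ipad = bc 08 36 36 36 36 36.  K' ⊕ opad = d6 62 5c 5c 5c 5c 5c.
Inner input = (K'⊕ipad) ∥ m = bc 08 36 36 36 36 36 ∥ 60 ee 03.
Inner hash: even-index sum = 588 mod 256 = 76; odd-index sum = 215 mod 256 = 215 → 4c d7.
Outer input = (K'⊕opad) ∥ inner = d6 62 5c 5c 5c 5c 5c ∥ 4c d7.
Outer hash (tag): even-index sum = 705 mod 256 = 193; odd-index sum = 358 mod 256 = 102 → c1 66.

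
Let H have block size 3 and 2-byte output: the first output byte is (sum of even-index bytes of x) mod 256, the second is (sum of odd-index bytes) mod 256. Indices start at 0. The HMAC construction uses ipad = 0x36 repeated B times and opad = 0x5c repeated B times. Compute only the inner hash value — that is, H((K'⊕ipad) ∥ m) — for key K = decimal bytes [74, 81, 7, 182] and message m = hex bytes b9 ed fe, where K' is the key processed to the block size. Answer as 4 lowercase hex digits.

Key decimal bytes [74, 81, 7, 182] = 4a 51 07 b6 is 4 bytes > B = 3, so hash it first: H(key) = 51 07, then zero-pad to 3 bytes: K' = 51 07 00.
K' ⊕ ipad = 67 31 36.
Inner input = 67 31 36 ∥ b9 ed fe.
Inner hash: even-index sum = 394 mod 256 = 138; odd-index sum = 488 mod 256 = 232 → 8a e8.

8ae8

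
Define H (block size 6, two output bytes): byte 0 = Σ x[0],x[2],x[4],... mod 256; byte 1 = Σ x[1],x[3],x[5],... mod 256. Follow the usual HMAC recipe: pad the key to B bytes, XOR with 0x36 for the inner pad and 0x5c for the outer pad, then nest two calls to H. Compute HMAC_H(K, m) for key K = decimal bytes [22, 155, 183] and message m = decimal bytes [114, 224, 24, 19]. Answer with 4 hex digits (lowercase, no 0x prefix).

Key decimal bytes [22, 155, 183] = 16 9b b7 is 3 bytes ≤ B = 6; zero-pad to 6 bytes: K' = 16 9b b7 00 00 00.
K' ⊕ ipad = 20 ad 81 36 36 36.  K' ⊕ opad = 4a c7 eb 5c 5c 5c.
Inner input = (K'⊕ipad) ∥ m = 20 ad 81 36 36 36 ∥ 72 e0 18 13.
Inner hash: even-index sum = 353 mod 256 = 97; odd-index sum = 524 mod 256 = 12 → 61 0c.
Outer input = (K'⊕opad) ∥ inner = 4a c7 eb 5c 5c 5c ∥ 61 0c.
Outer hash (tag): even-index sum = 498 mod 256 = 242; odd-index sum = 395 mod 256 = 139 → f2 8b.

f28b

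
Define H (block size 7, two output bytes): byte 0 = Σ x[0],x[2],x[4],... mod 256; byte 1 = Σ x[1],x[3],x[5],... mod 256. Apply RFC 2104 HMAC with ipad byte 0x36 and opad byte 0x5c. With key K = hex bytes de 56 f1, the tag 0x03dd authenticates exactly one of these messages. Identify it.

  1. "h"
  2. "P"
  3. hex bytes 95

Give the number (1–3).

2

Key hex bytes de 56 f1 is 3 bytes ≤ B = 7; zero-pad to 7 bytes: K' = de 56 f1 00 00 00 00.
K' ⊕ ipad = e8 60 c7 36 36 36 36; K' ⊕ opad = 82 0a ad 5c 5c 5c 5c.
m1: inner = H(e8 60 c7 36 36 36 36 68) = 1b 34; tag = H(82 0a ad 5c 5c 5c 5c 1b 34) = 1bdd
m2: inner = H(e8 60 c7 36 36 36 36 50) = 1b 1c; tag = H(82 0a ad 5c 5c 5c 5c 1b 1c) = 03dd ← matches
m3: inner = H(e8 60 c7 36 36 36 36 95) = 1b 61; tag = H(82 0a ad 5c 5c 5c 5c 1b 61) = 48dd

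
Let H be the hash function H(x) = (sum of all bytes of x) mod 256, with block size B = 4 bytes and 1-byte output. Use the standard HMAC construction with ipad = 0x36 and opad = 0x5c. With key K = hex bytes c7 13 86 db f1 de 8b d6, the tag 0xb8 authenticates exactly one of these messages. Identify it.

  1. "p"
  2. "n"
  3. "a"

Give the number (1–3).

Key hex bytes c7 13 86 db f1 de 8b d6 is 8 bytes > B = 4, so hash it first: H(key) = 6b, then zero-pad to 4 bytes: K' = 6b 00 00 00.
K' ⊕ ipad = 5d 36 36 36; K' ⊕ opad = 37 5c 5c 5c.
m1: inner = H(5d 36 36 36 70) = 6f; tag = H(37 5c 5c 5c 6f) = ba
m2: inner = H(5d 36 36 36 6e) = 6d; tag = H(37 5c 5c 5c 6d) = b8 ← matches
m3: inner = H(5d 36 36 36 61) = 60; tag = H(37 5c 5c 5c 60) = ab

2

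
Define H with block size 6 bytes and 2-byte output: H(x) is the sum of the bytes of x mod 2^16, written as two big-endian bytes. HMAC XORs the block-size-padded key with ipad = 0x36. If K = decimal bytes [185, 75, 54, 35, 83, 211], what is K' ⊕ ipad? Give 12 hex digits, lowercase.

Key decimal bytes [185, 75, 54, 35, 83, 211] = b9 4b 36 23 53 d3 is exactly B = 6 bytes: K' = b9 4b 36 23 53 d3.
XOR each byte with 0x36: b9⊕36=8f, 4b⊕36=7d, 36⊕36=00, 23⊕36=15, 53⊕36=65, d3⊕36=e5.

8f7d001565e5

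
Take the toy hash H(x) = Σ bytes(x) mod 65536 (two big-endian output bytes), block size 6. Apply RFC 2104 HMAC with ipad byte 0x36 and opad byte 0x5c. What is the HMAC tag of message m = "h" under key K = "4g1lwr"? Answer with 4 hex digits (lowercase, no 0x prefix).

023b

Key "4g1lwr" = 34 67 31 6c 77 72 is exactly B = 6 bytes: K' = 34 67 31 6c 77 72.
K' ⊕ ipad = 02 51 07 5a 41 44.  K' ⊕ opad = 68 3b 6d 30 2b 2e.
Inner input = (K'⊕ipad) ∥ m = 02 51 07 5a 41 44 ∥ 68.
Inner hash: sum = 2+81+7+90+65+68+104 = 417 → 01 a1.
Outer input = (K'⊕opad) ∥ inner = 68 3b 6d 30 2b 2e ∥ 01 a1.
Outer hash (tag): sum = 104+59+109+48+43+46+1+161 = 571 → 02 3b.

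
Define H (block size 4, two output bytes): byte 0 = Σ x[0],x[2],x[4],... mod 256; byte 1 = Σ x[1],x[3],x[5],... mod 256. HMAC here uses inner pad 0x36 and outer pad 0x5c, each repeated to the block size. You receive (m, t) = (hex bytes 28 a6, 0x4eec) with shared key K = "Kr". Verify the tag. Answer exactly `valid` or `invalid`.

Key "Kr" = 4b 72 is 2 bytes ≤ B = 4; zero-pad to 4 bytes: K' = 4b 72 00 00.
K' ⊕ ipad = 7d 44 36 36; K' ⊕ opad = 17 2e 5c 5c.
Inner hash: even-index sum = 219 mod 256 = 219; odd-index sum = 288 mod 256 = 32 → db 20.
Outer hash (recomputed tag): even-index sum = 334 mod 256 = 78; odd-index sum = 170 mod 256 = 170 → 4e aa.
Recomputed tag = 4eaa; claimed = 4eec → mismatch.

invalid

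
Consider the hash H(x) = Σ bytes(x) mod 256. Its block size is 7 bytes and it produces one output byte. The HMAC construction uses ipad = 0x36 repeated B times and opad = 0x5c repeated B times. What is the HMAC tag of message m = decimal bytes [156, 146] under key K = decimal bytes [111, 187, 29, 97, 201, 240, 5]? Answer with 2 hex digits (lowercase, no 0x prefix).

c0

Key decimal bytes [111, 187, 29, 97, 201, 240, 5] = 6f bb 1d 61 c9 f0 05 is exactly B = 7 bytes: K' = 6f bb 1d 61 c9 f0 05.
K' ⊕ ipad = 59 8d 2b 57 ff c6 33.  K' ⊕ opad = 33 e7 41 3d 95 ac 59.
Inner input = (K'⊕ipad) ∥ m = 59 8d 2b 57 ff c6 33 ∥ 9c 92.
Inner hash: sum = 89+141+43+87+255+198+51+156+146 = 1166; mod 256 = 142 → 8e.
Outer input = (K'⊕opad) ∥ inner = 33 e7 41 3d 95 ac 59 ∥ 8e.
Outer hash (tag): sum = 51+231+65+61+149+172+89+142 = 960; mod 256 = 192 → c0.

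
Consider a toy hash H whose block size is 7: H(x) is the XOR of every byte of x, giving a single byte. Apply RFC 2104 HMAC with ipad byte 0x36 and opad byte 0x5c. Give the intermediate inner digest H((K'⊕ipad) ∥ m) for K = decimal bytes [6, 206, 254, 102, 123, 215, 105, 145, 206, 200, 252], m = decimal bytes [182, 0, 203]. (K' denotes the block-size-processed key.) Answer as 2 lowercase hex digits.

b5

Key decimal bytes [6, 206, 254, 102, 123, 215, 105, 145, 206, 200, 252] = 06 ce fe 66 7b d7 69 91 ce c8 fc is 11 bytes > B = 7, so hash it first: H(key) = fe, then zero-pad to 7 bytes: K' = fe 00 00 00 00 00 00.
K' ⊕ ipad = c8 36 36 36 36 36 36.
Inner input = c8 36 36 36 36 36 36 ∥ b6 00 cb.
Inner hash: XOR c8⊕36⊕36⊕36⊕36⊕36⊕36⊕b6⊕00⊕cb = b5.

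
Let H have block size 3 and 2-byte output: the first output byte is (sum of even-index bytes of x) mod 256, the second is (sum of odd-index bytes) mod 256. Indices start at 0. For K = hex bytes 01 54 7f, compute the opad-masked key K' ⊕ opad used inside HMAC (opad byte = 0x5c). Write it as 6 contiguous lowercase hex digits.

Key hex bytes 01 54 7f is exactly B = 3 bytes: K' = 01 54 7f.
XOR each byte with 0x5c: 01⊕5c=5d, 54⊕5c=08, 7f⊕5c=23.

5d0823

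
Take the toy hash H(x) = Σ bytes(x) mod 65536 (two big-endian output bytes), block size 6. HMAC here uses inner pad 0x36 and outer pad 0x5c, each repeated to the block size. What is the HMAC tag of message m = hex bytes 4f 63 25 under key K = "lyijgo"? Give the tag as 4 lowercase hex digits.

Key "lyijgo" = 6c 79 69 6a 67 6f is exactly B = 6 bytes: K' = 6c 79 69 6a 67 6f.
K' ⊕ ipad = 5a 4f 5f 5c 51 59.  K' ⊕ opad = 30 25 35 36 3b 33.
Inner input = (K'⊕ipad) ∥ m = 5a 4f 5f 5c 51 59 ∥ 4f 63 25.
Inner hash: sum = 90+79+95+92+81+89+79+99+37 = 741 → 02 e5.
Outer input = (K'⊕opad) ∥ inner = 30 25 35 36 3b 33 ∥ 02 e5.
Outer hash (tag): sum = 48+37+53+54+59+51+2+229 = 533 → 02 15.

0215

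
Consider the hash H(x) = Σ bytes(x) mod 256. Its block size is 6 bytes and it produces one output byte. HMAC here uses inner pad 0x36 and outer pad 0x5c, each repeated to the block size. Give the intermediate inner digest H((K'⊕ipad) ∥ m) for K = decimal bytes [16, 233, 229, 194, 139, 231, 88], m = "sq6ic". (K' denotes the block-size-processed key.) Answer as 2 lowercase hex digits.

Key decimal bytes [16, 233, 229, 194, 139, 231, 88] = 10 e9 e5 c2 8b e7 58 is 7 bytes > B = 6, so hash it first: H(key) = 6a, then zero-pad to 6 bytes: K' = 6a 00 00 00 00 00.
K' ⊕ ipad = 5c 36 36 36 36 36.
Inner input = 5c 36 36 36 36 36 ∥ 73 71 36 69 63.
Inner hash: sum = 92+54+54+54+54+54+115+113+54+105+99 = 848; mod 256 = 80 → 50.

50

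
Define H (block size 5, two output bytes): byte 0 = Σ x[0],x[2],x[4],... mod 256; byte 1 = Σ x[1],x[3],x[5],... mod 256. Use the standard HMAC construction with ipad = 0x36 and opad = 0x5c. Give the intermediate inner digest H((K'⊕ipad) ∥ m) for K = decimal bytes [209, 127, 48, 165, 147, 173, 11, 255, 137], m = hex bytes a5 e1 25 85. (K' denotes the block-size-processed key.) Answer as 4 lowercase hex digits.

f0e6

Key decimal bytes [209, 127, 48, 165, 147, 173, 11, 255, 137] = d1 7f 30 a5 93 ad 0b ff 89 is 9 bytes > B = 5, so hash it first: H(key) = 28 d0, then zero-pad to 5 bytes: K' = 28 d0 00 00 00.
K' ⊕ ipad = 1e e6 36 36 36.
Inner input = 1e e6 36 36 36 ∥ a5 e1 25 85.
Inner hash: even-index sum = 496 mod 256 = 240; odd-index sum = 486 mod 256 = 230 → f0 e6.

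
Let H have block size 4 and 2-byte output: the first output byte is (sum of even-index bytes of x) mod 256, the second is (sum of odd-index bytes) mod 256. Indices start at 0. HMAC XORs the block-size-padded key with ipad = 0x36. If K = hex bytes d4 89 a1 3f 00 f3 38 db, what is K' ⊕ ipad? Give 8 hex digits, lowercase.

Key hex bytes d4 89 a1 3f 00 f3 38 db is 8 bytes > B = 4, so hash it first: H(key) = ad 96, then zero-pad to 4 bytes: K' = ad 96 00 00.
XOR each byte with 0x36: ad⊕36=9b, 96⊕36=a0, 00⊕36=36, 00⊕36=36.

9ba03636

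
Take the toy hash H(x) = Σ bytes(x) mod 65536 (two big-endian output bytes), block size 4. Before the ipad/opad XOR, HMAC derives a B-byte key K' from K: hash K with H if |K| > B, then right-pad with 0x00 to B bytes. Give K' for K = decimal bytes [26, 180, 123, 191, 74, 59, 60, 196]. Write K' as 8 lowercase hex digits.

|K| = 8 > B = 4, so first hash the key.
H(K): sum = 26+180+123+191+74+59+60+196 = 909 → 03 8d.
Zero-pad H(K) = 03 8d to 4 bytes: K' = 03 8d 00 00.

038d0000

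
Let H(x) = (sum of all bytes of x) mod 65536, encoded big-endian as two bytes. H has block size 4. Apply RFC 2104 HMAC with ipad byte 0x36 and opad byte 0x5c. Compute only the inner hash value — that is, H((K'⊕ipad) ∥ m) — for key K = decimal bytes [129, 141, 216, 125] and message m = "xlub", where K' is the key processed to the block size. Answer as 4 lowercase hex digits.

0466

Key decimal bytes [129, 141, 216, 125] = 81 8d d8 7d is exactly B = 4 bytes: K' = 81 8d d8 7d.
K' ⊕ ipad = b7 bb ee 4b.
Inner input = b7 bb ee 4b ∥ 78 6c 75 62.
Inner hash: sum = 183+187+238+75+120+108+117+98 = 1126 → 04 66.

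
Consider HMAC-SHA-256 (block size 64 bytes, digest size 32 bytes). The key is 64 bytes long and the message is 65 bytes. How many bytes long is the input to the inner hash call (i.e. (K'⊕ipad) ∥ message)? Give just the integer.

129

Key is 64 ≤ 64 bytes, zero-padded: |K'| = 64.
Inner input = (K'⊕ipad) ∥ m → 64 + 65 = 129 bytes.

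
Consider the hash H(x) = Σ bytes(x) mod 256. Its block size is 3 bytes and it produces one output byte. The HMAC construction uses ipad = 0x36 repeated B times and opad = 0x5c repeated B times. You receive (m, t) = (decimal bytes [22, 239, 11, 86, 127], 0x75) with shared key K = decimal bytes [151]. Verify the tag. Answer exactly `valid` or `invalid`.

valid

Key decimal bytes [151] = 97 is 1 byte ≤ B = 3; zero-pad to 3 bytes: K' = 97 00 00.
K' ⊕ ipad = a1 36 36; K' ⊕ opad = cb 5c 5c.
Inner hash: sum = 161+54+54+22+239+11+86+127 = 754; mod 256 = 242 → f2.
Outer hash (recomputed tag): sum = 203+92+92+242 = 629; mod 256 = 117 → 75.
Recomputed tag = 75; claimed = 75 → match.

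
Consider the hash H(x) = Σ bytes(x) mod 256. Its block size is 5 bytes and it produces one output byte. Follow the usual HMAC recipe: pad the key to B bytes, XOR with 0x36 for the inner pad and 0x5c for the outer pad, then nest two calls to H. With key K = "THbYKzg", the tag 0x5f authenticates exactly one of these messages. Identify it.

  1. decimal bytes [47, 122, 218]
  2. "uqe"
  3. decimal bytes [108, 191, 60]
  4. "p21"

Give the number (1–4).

1

Key "THbYKzg" = 54 48 62 59 4b 7a 67 is 7 bytes > B = 5, so hash it first: H(key) = 83, then zero-pad to 5 bytes: K' = 83 00 00 00 00.
K' ⊕ ipad = b5 36 36 36 36; K' ⊕ opad = df 5c 5c 5c 5c.
m1: inner = H(b5 36 36 36 36 2f 7a da) = 10; tag = H(df 5c 5c 5c 5c 10) = 5f ← matches
m2: inner = H(b5 36 36 36 36 75 71 65) = d8; tag = H(df 5c 5c 5c 5c d8) = 27
m3: inner = H(b5 36 36 36 36 6c bf 3c) = f4; tag = H(df 5c 5c 5c 5c f4) = 43
m4: inner = H(b5 36 36 36 36 70 32 31) = 60; tag = H(df 5c 5c 5c 5c 60) = af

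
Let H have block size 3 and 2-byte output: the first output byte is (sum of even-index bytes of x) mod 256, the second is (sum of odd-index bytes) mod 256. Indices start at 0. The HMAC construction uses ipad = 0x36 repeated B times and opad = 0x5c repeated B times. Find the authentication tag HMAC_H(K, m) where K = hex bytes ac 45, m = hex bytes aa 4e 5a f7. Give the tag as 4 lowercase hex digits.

Key hex bytes ac 45 is 2 bytes ≤ B = 3; zero-pad to 3 bytes: K' = ac 45 00.
K' ⊕ ipad = 9a 73 36.  K' ⊕ opad = f0 19 5c.
Inner input = (K'⊕ipad) ∥ m = 9a 73 36 ∥ aa 4e 5a f7.
Inner hash: even-index sum = 533 mod 256 = 21; odd-index sum = 375 mod 256 = 119 → 15 77.
Outer input = (K'⊕opad) ∥ inner = f0 19 5c ∥ 15 77.
Outer hash (tag): even-index sum = 451 mod 256 = 195; odd-index sum = 46 mod 256 = 46 → c3 2e.

c32e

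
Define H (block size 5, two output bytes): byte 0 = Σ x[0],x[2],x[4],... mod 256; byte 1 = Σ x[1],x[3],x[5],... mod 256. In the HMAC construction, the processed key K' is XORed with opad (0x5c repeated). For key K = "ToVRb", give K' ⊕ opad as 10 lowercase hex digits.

08330a0e3e

Key "ToVRb" = 54 6f 56 52 62 is exactly B = 5 bytes: K' = 54 6f 56 52 62.
XOR each byte with 0x5c: 54⊕5c=08, 6f⊕5c=33, 56⊕5c=0a, 52⊕5c=0e, 62⊕5c=3e.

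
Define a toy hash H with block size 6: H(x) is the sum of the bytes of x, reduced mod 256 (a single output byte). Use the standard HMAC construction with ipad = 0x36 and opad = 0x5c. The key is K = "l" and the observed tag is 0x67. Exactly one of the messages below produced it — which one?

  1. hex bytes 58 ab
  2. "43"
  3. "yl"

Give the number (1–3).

1

Key "l" = 6c is 1 byte ≤ B = 6; zero-pad to 6 bytes: K' = 6c 00 00 00 00 00.
K' ⊕ ipad = 5a 36 36 36 36 36; K' ⊕ opad = 30 5c 5c 5c 5c 5c.
m1: inner = H(5a 36 36 36 36 36 58 ab) = 6b; tag = H(30 5c 5c 5c 5c 5c 6b) = 67 ← matches
m2: inner = H(5a 36 36 36 36 36 34 33) = cf; tag = H(30 5c 5c 5c 5c 5c cf) = cb
m3: inner = H(5a 36 36 36 36 36 79 6c) = 4d; tag = H(30 5c 5c 5c 5c 5c 4d) = 49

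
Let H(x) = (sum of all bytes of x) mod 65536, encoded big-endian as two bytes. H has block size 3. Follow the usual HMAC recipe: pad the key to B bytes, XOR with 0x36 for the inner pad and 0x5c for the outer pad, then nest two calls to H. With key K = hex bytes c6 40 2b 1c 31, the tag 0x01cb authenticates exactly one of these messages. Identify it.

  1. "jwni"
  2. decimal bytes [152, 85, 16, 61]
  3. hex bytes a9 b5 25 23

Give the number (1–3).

2

Key hex bytes c6 40 2b 1c 31 is 5 bytes > B = 3, so hash it first: H(key) = 01 7e, then zero-pad to 3 bytes: K' = 01 7e 00.
K' ⊕ ipad = 37 48 36; K' ⊕ opad = 5d 22 5c.
m1: inner = H(37 48 36 6a 77 6e 69) = 02 6d; tag = H(5d 22 5c 02 6d) = 014a
m2: inner = H(37 48 36 98 55 10 3d) = 01 ef; tag = H(5d 22 5c 01 ef) = 01cb ← matches
m3: inner = H(37 48 36 a9 b5 25 23) = 02 5b; tag = H(5d 22 5c 02 5b) = 0138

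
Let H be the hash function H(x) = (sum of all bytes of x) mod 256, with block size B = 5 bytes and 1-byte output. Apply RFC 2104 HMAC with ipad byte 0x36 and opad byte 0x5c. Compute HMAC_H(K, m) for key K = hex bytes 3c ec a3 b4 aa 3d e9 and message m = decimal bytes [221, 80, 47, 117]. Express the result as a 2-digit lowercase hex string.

Key hex bytes 3c ec a3 b4 aa 3d e9 is 7 bytes > B = 5, so hash it first: H(key) = 4f, then zero-pad to 5 bytes: K' = 4f 00 00 00 00.
K' ⊕ ipad = 79 36 36 36 36.  K' ⊕ opad = 13 5c 5c 5c 5c.
Inner input = (K'⊕ipad) ∥ m = 79 36 36 36 36 ∥ dd 50 2f 75.
Inner hash: sum = 121+54+54+54+54+221+80+47+117 = 802; mod 256 = 34 → 22.
Outer input = (K'⊕opad) ∥ inner = 13 5c 5c 5c 5c ∥ 22.
Outer hash (tag): sum = 19+92+92+92+92+34 = 421; mod 256 = 165 → a5.

a5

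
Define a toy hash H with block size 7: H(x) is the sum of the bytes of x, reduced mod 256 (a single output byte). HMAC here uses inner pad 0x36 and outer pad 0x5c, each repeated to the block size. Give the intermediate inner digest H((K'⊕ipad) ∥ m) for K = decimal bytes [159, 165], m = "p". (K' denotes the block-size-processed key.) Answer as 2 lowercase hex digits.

Key decimal bytes [159, 165] = 9f a5 is 2 bytes ≤ B = 7; zero-pad to 7 bytes: K' = 9f a5 00 00 00 00 00.
K' ⊕ ipad = a9 93 36 36 36 36 36.
Inner input = a9 93 36 36 36 36 36 ∥ 70.
Inner hash: sum = 169+147+54+54+54+54+54+112 = 698; mod 256 = 186 → ba.

ba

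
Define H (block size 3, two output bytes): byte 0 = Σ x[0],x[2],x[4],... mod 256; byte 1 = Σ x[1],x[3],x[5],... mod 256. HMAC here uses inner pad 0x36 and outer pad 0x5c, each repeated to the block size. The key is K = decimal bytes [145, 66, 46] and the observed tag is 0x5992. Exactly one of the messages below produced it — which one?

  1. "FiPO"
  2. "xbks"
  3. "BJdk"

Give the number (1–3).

3

Key decimal bytes [145, 66, 46] = 91 42 2e is exactly B = 3 bytes: K' = 91 42 2e.
K' ⊕ ipad = a7 74 18; K' ⊕ opad = cd 1e 72.
m1: inner = H(a7 74 18 46 69 50 4f) = 77 0a; tag = H(cd 1e 72 77 0a) = 4995
m2: inner = H(a7 74 18 78 62 6b 73) = 94 57; tag = H(cd 1e 72 94 57) = 96b2
m3: inner = H(a7 74 18 42 4a 64 6b) = 74 1a; tag = H(cd 1e 72 74 1a) = 5992 ← matches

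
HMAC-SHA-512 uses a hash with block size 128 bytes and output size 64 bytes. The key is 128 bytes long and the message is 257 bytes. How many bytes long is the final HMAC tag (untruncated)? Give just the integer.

64

The tag is one SHA-512 digest: 64 bytes.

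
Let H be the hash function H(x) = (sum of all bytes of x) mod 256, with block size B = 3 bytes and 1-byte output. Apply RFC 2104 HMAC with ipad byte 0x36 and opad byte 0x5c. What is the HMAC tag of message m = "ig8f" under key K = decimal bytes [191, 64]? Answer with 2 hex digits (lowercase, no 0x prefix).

Key decimal bytes [191, 64] = bf 40 is 2 bytes ≤ B = 3; zero-pad to 3 bytes: K' = bf 40 00.
K' ⊕ ipad = 89 76 36.  K' ⊕ opad = e3 1c 5c.
Inner input = (K'⊕ipad) ∥ m = 89 76 36 ∥ 69 67 38 66.
Inner hash: sum = 137+118+54+105+103+56+102 = 675; mod 256 = 163 → a3.
Outer input = (K'⊕opad) ∥ inner = e3 1c 5c ∥ a3.
Outer hash (tag): sum = 227+28+92+163 = 510; mod 256 = 254 → fe.

fe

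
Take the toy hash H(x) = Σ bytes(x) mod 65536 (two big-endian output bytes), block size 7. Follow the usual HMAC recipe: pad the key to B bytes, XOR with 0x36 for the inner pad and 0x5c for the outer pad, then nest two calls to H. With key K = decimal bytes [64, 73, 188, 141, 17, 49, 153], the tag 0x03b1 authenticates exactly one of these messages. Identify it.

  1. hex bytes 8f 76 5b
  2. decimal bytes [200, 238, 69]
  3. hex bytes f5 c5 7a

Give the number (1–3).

3

Key decimal bytes [64, 73, 188, 141, 17, 49, 153] = 40 49 bc 8d 11 31 99 is exactly B = 7 bytes: K' = 40 49 bc 8d 11 31 99.
K' ⊕ ipad = 76 7f 8a bb 27 07 af; K' ⊕ opad = 1c 15 e0 d1 4d 6d c5.
m1: inner = H(76 7f 8a bb 27 07 af 8f 76 5b) = 04 77; tag = H(1c 15 e0 d1 4d 6d c5 04 77) = 03dc
m2: inner = H(76 7f 8a bb 27 07 af c8 ee 45) = 05 12; tag = H(1c 15 e0 d1 4d 6d c5 05 12) = 0378
m3: inner = H(76 7f 8a bb 27 07 af f5 c5 7a) = 05 4b; tag = H(1c 15 e0 d1 4d 6d c5 05 4b) = 03b1 ← matches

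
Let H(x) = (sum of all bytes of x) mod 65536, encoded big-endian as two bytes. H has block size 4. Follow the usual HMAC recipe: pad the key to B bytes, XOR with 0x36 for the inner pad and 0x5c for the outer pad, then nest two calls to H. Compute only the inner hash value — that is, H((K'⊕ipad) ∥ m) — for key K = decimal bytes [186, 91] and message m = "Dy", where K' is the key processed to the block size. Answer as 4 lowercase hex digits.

0222

Key decimal bytes [186, 91] = ba 5b is 2 bytes ≤ B = 4; zero-pad to 4 bytes: K' = ba 5b 00 00.
K' ⊕ ipad = 8c 6d 36 36.
Inner input = 8c 6d 36 36 ∥ 44 79.
Inner hash: sum = 140+109+54+54+68+121 = 546 → 02 22.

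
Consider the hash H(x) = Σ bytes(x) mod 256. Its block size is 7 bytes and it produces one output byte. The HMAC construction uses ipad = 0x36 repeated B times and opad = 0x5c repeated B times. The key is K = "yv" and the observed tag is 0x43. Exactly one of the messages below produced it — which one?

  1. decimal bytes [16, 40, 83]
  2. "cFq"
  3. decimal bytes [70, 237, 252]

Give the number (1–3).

1

Key "yv" = 79 76 is 2 bytes ≤ B = 7; zero-pad to 7 bytes: K' = 79 76 00 00 00 00 00.
K' ⊕ ipad = 4f 40 36 36 36 36 36; K' ⊕ opad = 25 2a 5c 5c 5c 5c 5c.
m1: inner = H(4f 40 36 36 36 36 36 10 28 53) = 28; tag = H(25 2a 5c 5c 5c 5c 5c 28) = 43 ← matches
m2: inner = H(4f 40 36 36 36 36 36 63 46 71) = b7; tag = H(25 2a 5c 5c 5c 5c 5c b7) = d2
m3: inner = H(4f 40 36 36 36 36 36 46 ed fc) = cc; tag = H(25 2a 5c 5c 5c 5c 5c cc) = e7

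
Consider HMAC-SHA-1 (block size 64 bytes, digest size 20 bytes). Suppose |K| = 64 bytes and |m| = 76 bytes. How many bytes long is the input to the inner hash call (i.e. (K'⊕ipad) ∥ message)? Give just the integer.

140

Key is 64 ≤ 64 bytes, zero-padded: |K'| = 64.
Inner input = (K'⊕ipad) ∥ m → 64 + 76 = 140 bytes.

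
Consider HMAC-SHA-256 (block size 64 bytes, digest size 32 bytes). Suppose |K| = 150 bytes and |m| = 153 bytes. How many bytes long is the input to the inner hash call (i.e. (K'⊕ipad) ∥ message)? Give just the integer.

217

Key is 150 > 64 bytes, so it is hashed to 32 bytes then zero-padded to 64: |K'| = 64.
Inner input = (K'⊕ipad) ∥ m → 64 + 153 = 217 bytes.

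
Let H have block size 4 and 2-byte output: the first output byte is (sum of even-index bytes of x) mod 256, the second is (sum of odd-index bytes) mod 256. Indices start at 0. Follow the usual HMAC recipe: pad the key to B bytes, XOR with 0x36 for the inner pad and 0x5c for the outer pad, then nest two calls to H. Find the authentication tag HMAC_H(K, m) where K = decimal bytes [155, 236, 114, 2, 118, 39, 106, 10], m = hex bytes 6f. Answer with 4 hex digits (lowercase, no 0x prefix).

8dfe

Key decimal bytes [155, 236, 114, 2, 118, 39, 106, 10] = 9b ec 72 02 76 27 6a 0a is 8 bytes > B = 4, so hash it first: H(key) = ed 1f, then zero-pad to 4 bytes: K' = ed 1f 00 00.
K' ⊕ ipad = db 29 36 36.  K' ⊕ opad = b1 43 5c 5c.
Inner input = (K'⊕ipad) ∥ m = db 29 36 36 ∥ 6f.
Inner hash: even-index sum = 384 mod 256 = 128; odd-index sum = 95 mod 256 = 95 → 80 5f.
Outer input = (K'⊕opad) ∥ inner = b1 43 5c 5c ∥ 80 5f.
Outer hash (tag): even-index sum = 397 mod 256 = 141; odd-index sum = 254 mod 256 = 254 → 8d fe.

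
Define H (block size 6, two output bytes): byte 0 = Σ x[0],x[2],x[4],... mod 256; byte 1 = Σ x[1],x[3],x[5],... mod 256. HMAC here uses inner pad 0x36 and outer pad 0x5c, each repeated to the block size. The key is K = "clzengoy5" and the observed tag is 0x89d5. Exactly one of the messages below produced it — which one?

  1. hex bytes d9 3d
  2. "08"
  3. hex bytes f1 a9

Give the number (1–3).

Key "clzengoy5" = 63 6c 7a 65 6e 67 6f 79 35 is 9 bytes > B = 6, so hash it first: H(key) = ef b1, then zero-pad to 6 bytes: K' = ef b1 00 00 00 00.
K' ⊕ ipad = d9 87 36 36 36 36; K' ⊕ opad = b3 ed 5c 5c 5c 5c.
m1: inner = H(d9 87 36 36 36 36 d9 3d) = 1e 30; tag = H(b3 ed 5c 5c 5c 5c 1e 30) = 89d5 ← matches
m2: inner = H(d9 87 36 36 36 36 30 38) = 75 2b; tag = H(b3 ed 5c 5c 5c 5c 75 2b) = e0d0
m3: inner = H(d9 87 36 36 36 36 f1 a9) = 36 9c; tag = H(b3 ed 5c 5c 5c 5c 36 9c) = a141

1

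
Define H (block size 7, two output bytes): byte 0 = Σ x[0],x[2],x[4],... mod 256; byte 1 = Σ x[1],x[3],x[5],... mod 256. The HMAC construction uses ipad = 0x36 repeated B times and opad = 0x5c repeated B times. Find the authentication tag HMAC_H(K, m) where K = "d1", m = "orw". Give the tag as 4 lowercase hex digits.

a58b

Key "d1" = 64 31 is 2 bytes ≤ B = 7; zero-pad to 7 bytes: K' = 64 31 00 00 00 00 00.
K' ⊕ ipad = 52 07 36 36 36 36 36.  K' ⊕ opad = 38 6d 5c 5c 5c 5c 5c.
Inner input = (K'⊕ipad) ∥ m = 52 07 36 36 36 36 36 ∥ 6f 72 77.
Inner hash: even-index sum = 358 mod 256 = 102; odd-index sum = 345 mod 256 = 89 → 66 59.
Outer input = (K'⊕opad) ∥ inner = 38 6d 5c 5c 5c 5c 5c ∥ 66 59.
Outer hash (tag): even-index sum = 421 mod 256 = 165; odd-index sum = 395 mod 256 = 139 → a5 8b.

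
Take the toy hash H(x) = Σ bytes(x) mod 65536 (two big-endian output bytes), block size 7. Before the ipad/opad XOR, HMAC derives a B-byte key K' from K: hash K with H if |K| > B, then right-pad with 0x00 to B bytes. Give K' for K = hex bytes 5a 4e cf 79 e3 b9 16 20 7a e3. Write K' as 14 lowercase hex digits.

051f0000000000

|K| = 10 > B = 7, so first hash the key.
H(K): sum = 90+78+207+121+227+185+22+32+122+227 = 1311 → 05 1f.
Zero-pad H(K) = 05 1f to 7 bytes: K' = 05 1f 00 00 00 00 00.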